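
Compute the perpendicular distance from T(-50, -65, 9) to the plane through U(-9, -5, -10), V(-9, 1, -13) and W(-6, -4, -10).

UV = (0, 6, -3) and UW = (3, 1, 0), so a normal is n = UV × UW = (3, -9, -18).
d = |3·(-50) + (-9)·(-65) + (-18)·9 − 198| / √(9 + 81 + 324) = |75| / (3√46) = 25/√46.

25√46/46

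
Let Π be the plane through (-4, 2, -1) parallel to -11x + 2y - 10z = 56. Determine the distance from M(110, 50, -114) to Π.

Parallel planes share the normal n = (-11, 2, -10); since (-4, 2, -1) lies on the plane, its equation is -11x + 2y - 10z = 58.
Then n·(110, 50, -114) - 58 = -28.
|n| = √(121 + 4 + 100) = 15, so the distance is |-28|/15 = 28/15.

28/15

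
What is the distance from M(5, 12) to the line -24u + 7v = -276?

48/5

The normal to the line is n = (-24, 7) with |n| = 25.
|n·M − (-276)| = |-36 − (-276)| = 240, so the distance is 240/25 = 48/5.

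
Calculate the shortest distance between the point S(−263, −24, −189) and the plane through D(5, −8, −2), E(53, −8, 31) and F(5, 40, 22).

DE = (48, 0, 33) and DF = (0, 48, 24), so a normal is n = DE × DF = (−1584, −1152, 2304).
n = (−1584, −1152, 2304); n·P − (-3312) = 12096; |n| = 3024; distance = 12096/3024 = 4.

4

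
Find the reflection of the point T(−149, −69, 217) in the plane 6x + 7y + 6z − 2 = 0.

n = (6, 7, 6), |n|² = 121, n·T − 2 = -77, so t = -77/121 = -7/11.
Foot F = T − (-7/11)·n = (−1597/11, −710/11, 2429/11); the reflection is 2F − T = (−1555/11, −661/11, 2471/11).

(-1555/11, -661/11, 2471/11)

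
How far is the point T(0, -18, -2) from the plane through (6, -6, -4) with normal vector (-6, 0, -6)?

2√2

The plane has equation n·(r − (6, -6, -4)) = 0, i.e. n·r = -12.
Then n·(0, -18, -2) - (-12) = 24.
|n| = √(36 + 0 + 36) = 6√2, so the distance is |24|/(6√2) = 2√2.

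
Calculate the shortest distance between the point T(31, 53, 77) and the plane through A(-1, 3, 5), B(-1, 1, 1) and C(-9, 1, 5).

24/√21

AB = (0, -2, -4) and AC = (-8, -2, 0), so a normal is n = AB × AC = (-8, 32, -16).
Then n·(31, 53, 77) - 24 = 192.
|n| = √(64 + 1024 + 256) = 8√21, so the distance is |192|/(8√21) = 8√21/7.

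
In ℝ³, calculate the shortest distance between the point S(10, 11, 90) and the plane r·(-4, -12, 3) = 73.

n = (-4, -12, 3); n·P − 73 = 25; |n| = 13; distance = 25/13.

25/13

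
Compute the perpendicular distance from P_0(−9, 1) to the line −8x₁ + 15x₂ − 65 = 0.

The normal to the line is n = (−8, 15) with |n| = 17.
|n·P_0 − 65| = |87 − 65| = 22, so the distance is 22/17.

22/17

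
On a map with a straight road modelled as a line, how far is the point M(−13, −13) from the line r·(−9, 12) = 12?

d = |(-9)·(-13) + 12·(-13) − 12| / √(81 + 144) = |-51|/15 = 17/5.

17/5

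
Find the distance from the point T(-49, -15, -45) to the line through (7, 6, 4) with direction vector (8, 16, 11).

7√41

Direction vector d = (8, 16, 11).
AP = (-56, -21, -49); AP·d = -1323, |AP|² = 5978, |d|² = 441.
distance² = |AP|² − (AP·d)²/|d|² = 5978 − 1750329/441 = 2009, so the distance is 7√41.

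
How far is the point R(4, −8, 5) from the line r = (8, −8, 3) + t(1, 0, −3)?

√10

Direction vector d = (1, 0, −3).
AP = (−4, 0, 2), and AP × d = (0, −10, 0).
|AP × d|² = 100 and |d|² = 10, so the distance is √(100/10) = √10.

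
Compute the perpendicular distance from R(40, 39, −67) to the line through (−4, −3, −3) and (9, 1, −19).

2√185

A direction vector is d = (13, 4, −16).
AP = (44, 42, −64); AP·d = 1764, |AP|² = 7796, |d|² = 441.
distance² = |AP|² − (AP·d)²/|d|² = 7796 − 3111696/441 = 740, so the distance is 2√185.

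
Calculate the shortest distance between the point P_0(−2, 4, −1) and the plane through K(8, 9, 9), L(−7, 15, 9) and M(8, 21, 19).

KL = (−15, 6, 0) and KM = (0, 12, 10), so a normal is n = KL × KM = (60, 150, −180).
n = (60, 150, −180); n·P − 210 = 450; |n| = 30√65; distance = 450/(30√65) = 15/√65.

3√65/13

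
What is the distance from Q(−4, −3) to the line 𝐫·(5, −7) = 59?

The normal to the line is n = (5, −7) with |n| = √74.
|n·Q − 59| = |1 − 59| = 58, so the distance is 58/√74 = 29√74/37.

58/√74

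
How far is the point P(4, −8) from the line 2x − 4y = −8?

24√5/5

The normal to the line is n = (2, −4) with |n| = 2√5.
|n·P − (-8)| = |40 − (-8)| = 48, so the distance is 48/(2√5) = 24√5/5.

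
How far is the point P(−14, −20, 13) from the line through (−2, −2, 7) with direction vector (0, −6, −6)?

Direction vector d = (0, −6, −6).
AP = (−12, −18, 6), and AP × d = (144, −72, 72).
|AP × d|² = 31104 and |d|² = 72, so the distance is √(31104/72) = √432 = 12√3.

12√3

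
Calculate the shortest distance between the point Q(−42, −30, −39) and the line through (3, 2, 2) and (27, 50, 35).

√761

A direction vector is d = (24, 48, 33).
AP = (−45, −32, −41); AP·d = -3969, |AP|² = 4730, |d|² = 3969.
distance² = |AP|² − (AP·d)²/|d|² = 4730 − 15752961/3969 = 761, so the distance is √761.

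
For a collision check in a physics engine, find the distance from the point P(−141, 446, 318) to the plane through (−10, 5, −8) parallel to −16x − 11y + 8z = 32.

7

Parallel planes share the normal n = (−16, −11, 8); since (−10, 5, −8) lies on the plane, its equation is −16x − 11y + 8z = 41.
n = (−16, −11, 8); n·P − 41 = -147; |n| = 21; distance = 147/21 = 7.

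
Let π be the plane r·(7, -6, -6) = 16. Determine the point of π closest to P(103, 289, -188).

n = (7, -6, -6), |n|² = 121, and n·P − 16 = 99.
t = 99/121 = 9/11, so the foot is P − t·n = (103, 289, -188) − (9/11)·(7, -6, -6) = (1070/11, 3233/11, -2014/11).

(1070/11, 3233/11, -2014/11)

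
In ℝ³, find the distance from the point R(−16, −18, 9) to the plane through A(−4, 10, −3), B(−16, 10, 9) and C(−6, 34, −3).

28/17

AB = (−12, 0, 12) and AC = (−2, 24, 0), so a normal is n = AB × AC = (−288, −24, −288).
Then n·(−16, −18, 9) − 1776 = 672.
|n| = √(82944 + 576 + 82944) = 408, so the distance is |672|/408 = 28/17.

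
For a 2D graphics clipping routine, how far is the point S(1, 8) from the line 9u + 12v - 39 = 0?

The normal to the line is n = (9, 12) with |n| = 15.
|n·S − 39| = |105 − 39| = 66, so the distance is 66/15 = 22/5.

22/5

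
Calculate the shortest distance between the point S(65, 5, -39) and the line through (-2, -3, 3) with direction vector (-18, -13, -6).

√4201

Direction vector d = (-18, -13, -6).
AP = (67, 8, -42), and AP × d = (-594, 1158, -727).
|AP × d|² = 2222329 and |d|² = 529, so the distance is √(2222329/529) = √4201.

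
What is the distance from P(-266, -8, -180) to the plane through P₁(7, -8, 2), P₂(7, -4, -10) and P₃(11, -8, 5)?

P₁P₂ = (0, 4, -12) and P₁P₃ = (4, 0, 3), so a normal is n = P₁P₂ × P₁P₃ = (12, -48, -16).
Then n·(-266, -8, -180) - 436 = -364.
|n| = √(144 + 2304 + 256) = 52, so the distance is |-364|/52 = 7.

7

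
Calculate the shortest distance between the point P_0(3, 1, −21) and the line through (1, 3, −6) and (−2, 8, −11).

√174

A direction vector is d = (−3, 5, −5).
AP = (2, −2, −15); AP·d = 59, |AP|² = 233, |d|² = 59.
distance² = |AP|² − (AP·d)²/|d|² = 233 − 3481/59 = 174, so the distance is √174.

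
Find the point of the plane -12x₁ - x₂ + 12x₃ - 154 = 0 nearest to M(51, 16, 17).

(27, 14, 41)

The perpendicular from M has direction n = (-12, -1, 12): r = (51, 16, 17) + λ(-12, -1, 12).
Substitute into the plane: n·(M + λn) = 154 gives -424 + 289λ = 154, so λ = 2.
Foot = (51, 16, 17) + 2·(-12, -1, 12) = (27, 14, 41).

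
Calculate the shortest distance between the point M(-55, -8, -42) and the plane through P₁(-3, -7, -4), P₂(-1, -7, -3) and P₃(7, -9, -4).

19/√30

P₁P₂ = (2, 0, 1) and P₁P₃ = (10, -2, 0), so a normal is n = P₁P₂ × P₁P₃ = (2, 10, -4).
d = |2·(-55) + 10·(-8) + (-4)·(-42) − (-60)| / √(4 + 100 + 16) = |38| / (2√30) = 19√30/30.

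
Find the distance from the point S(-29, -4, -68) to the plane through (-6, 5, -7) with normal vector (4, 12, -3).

17/13

The plane has equation n·(r − (-6, 5, -7)) = 0, i.e. n·r = 57.
Then n·(-29, -4, -68) - 57 = -17.
|n| = √(16 + 144 + 9) = 13, so the distance is |-17|/13 = 17/13.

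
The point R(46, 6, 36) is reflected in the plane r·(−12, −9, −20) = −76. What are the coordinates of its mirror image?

(-2, -30, -44)

n = (−12, −9, −20), |n|² = 625, n·R − (-76) = -1250, so t = -1250/625 = -2.
Foot F = R − (-2)·n = (22, −12, −4); the reflection is 2F − R = (−2, −30, −44).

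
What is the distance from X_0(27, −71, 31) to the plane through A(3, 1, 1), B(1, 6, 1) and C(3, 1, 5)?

24√29/29

AB = (−2, 5, 0) and AC = (0, 0, 4), so a normal is n = AB × AC = (20, 8, 0).
n = (20, 8, 0); n·P − 68 = -96; |n| = 4√29; distance = 96/(4√29) = 24/√29.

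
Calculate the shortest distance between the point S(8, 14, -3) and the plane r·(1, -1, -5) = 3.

Normal vector n = (1, -1, -5), and n·(8, 14, -3) - 3 = 6.
|n| = √(1 + 1 + 25) = 3√3, so the distance is |6|/(3√3) = 2/√3.

2√3/3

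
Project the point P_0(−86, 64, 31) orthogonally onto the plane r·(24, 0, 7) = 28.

(-14, 64, 52)

n = (24, 0, 7), |n|² = 625, and n·P_0 − 28 = -1875.
t = -1875/625 = -3, so the foot is P_0 − t·n = (−86, 64, 31) − (-3)·(24, 0, 7) = (−14, 64, 52).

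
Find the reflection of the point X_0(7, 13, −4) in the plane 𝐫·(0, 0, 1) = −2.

With n = (0, 0, 1), the signed offset is (n·X_0 − (-2))/|n|² = -2/1 = -2.
X_0' = X_0 − 2t·n = (7, 13, −4) − (-4)·(0, 0, 1) = (7, 13, 0).

(7, 13, 0)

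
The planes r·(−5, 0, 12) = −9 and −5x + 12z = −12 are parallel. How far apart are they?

3/13

Both planes have normal n = (−5, 0, 12), |n| = 13. Any point on the first plane is at distance |(-12) − (-9)|/|n| = 3/13 from the second.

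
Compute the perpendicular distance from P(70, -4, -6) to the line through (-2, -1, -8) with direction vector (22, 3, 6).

Direction vector d = (22, 3, 6).
AP = (72, -3, 2), and AP × d = (-24, -388, 282).
|AP × d|² = 230644 and |d|² = 529, so the distance is √(230644/529) = √436 = 2√109.

2√109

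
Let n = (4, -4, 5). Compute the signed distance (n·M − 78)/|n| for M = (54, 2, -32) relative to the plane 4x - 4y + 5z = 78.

-10√57/19

n·M − 78 = -30.
|n| = √57, so the signed distance is -10√57/19.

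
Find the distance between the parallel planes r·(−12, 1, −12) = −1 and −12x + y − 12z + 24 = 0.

23/17

Both planes have normal n = (−12, 1, −12), |n| = 17. Any point on the first plane is at distance |(-24) − (-1)|/|n| = 23/17 from the second.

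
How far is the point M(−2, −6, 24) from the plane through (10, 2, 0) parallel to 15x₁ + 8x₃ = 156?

Parallel planes share the normal n = (15, 0, 8); since (10, 2, 0) lies on the plane, its equation is 15x₁ + 8x₃ = 150.
Then n·(−2, −6, 24) − 150 = 12.
|n| = √(225 + 0 + 64) = 17, so the distance is |12|/17 = 12/17.

12/17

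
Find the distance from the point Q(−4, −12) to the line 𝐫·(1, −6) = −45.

d = |1·(-4) + (-6)·(-12) − (-45)| / √(1 + 36) = |113|/√37 = 113√37/37.

113/√37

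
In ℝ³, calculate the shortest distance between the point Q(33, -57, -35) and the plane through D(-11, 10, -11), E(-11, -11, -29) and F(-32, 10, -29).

DE = (0, -21, -18) and DF = (-21, 0, -18), so a normal is n = DE × DF = (378, 378, -441).
d = |378·33 + 378·(-57) + (-441)·(-35) − 4473| / √(142884 + 142884 + 194481) = |1890| / 693 = 30/11.

30/11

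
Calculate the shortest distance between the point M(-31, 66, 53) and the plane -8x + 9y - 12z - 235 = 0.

29/17

Normal vector n = (-8, 9, -12), and n·(-31, 66, 53) - 235 = -29.
|n| = √(64 + 81 + 144) = 17, so the distance is |-29|/17 = 29/17.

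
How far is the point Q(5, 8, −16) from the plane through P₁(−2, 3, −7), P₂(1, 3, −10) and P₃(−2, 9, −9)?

P₁P₂ = (3, 0, −3) and P₁P₃ = (0, 6, −2), so a normal is n = P₁P₂ × P₁P₃ = (18, 6, 18).
d = |18·5 + 6·8 + 18·(-16) − (-144)| / √(324 + 36 + 324) = |-6| / (6√19) = √19/19.

√19/19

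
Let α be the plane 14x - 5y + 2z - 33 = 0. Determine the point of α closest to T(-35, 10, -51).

The perpendicular from T has direction n = (14, -5, 2): r = (-35, 10, -51) + λ(14, -5, 2).
Substitute into the plane: n·(T + λn) = 33 gives -642 + 225λ = 33, so λ = 3.
Foot = (-35, 10, -51) + 3·(14, -5, 2) = (7, -5, -45).

(7, -5, -45)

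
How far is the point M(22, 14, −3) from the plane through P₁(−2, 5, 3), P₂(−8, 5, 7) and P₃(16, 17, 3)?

3√22/22

P₁P₂ = (−6, 0, 4) and P₁P₃ = (18, 12, 0), so a normal is n = P₁P₂ × P₁P₃ = (−48, 72, −72).
n = (−48, 72, −72); n·P − 240 = -72; |n| = 24√22; distance = 72/(24√22) = 3√22/22.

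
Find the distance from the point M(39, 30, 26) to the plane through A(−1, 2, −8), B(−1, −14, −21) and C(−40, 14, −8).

20/21

AB = (0, −16, −13) and AC = (−39, 12, 0), so a normal is n = AB × AC = (156, 507, −624).
d = |156·39 + 507·30 + (-624)·26 − 5850| / √(24336 + 257049 + 389376) = |-780| / 819 = 20/21.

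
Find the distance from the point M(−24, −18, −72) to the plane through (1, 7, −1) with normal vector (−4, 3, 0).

The plane has equation n·(r − (1, 7, −1)) = 0, i.e. n·r = 17.
Then n·(−24, −18, −72) − 17 = 25.
|n| = √(16 + 9 + 0) = 5, so the distance is |25|/5 = 5.

5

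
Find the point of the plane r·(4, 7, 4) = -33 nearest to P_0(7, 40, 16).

(-13, 5, -4)

The perpendicular from P_0 has direction n = (4, 7, 4): r = (7, 40, 16) + μ(4, 7, 4).
Substitute into the plane: n·(P_0 + μn) = -33 gives 372 + 81μ = -33, so μ = -5.
Foot = (7, 40, 16) + (-5)·(4, 7, 4) = (-13, 5, -4).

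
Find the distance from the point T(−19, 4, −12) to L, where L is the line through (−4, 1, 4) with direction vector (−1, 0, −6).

√157

Direction vector d = (−1, 0, −6).
AP = (−15, 3, −16), and AP × d = (−18, −74, 3).
|AP × d|² = 5809 and |d|² = 37, so the distance is √(5809/37) = √157.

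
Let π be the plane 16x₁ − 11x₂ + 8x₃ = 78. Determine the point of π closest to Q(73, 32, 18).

(41, 54, 2)

n = (16, −11, 8), |n|² = 441, and n·Q − 78 = 882.
t = 882/441 = 2, so the foot is Q − t·n = (73, 32, 18) − 2·(16, −11, 8) = (41, 54, 2).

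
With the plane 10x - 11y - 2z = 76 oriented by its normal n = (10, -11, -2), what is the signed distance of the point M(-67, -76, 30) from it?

n·M − 76 = 30.
|n| = 15, so the signed distance is 30/15 = 2.

2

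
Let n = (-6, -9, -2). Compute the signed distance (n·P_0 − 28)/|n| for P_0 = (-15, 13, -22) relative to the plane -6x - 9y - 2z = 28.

n·P_0 − 28 = -11.
|n| = 11, so the signed distance is -11/11 = -1.

-1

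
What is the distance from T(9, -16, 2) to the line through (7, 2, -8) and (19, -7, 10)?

A direction vector is d = (12, -9, 18).
AP = (2, -18, 10); AP·d = 366, |AP|² = 428, |d|² = 549.
distance² = |AP|² − (AP·d)²/|d|² = 428 − 133956/549 = 184, so the distance is 2√46.

2√46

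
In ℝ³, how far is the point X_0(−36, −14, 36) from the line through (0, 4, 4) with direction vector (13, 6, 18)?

2√661

Direction vector d = (13, 6, 18).
AP = (−36, −18, 32); AP·d = 0, |AP|² = 2644, |d|² = 529.
distance² = |AP|² − (AP·d)²/|d|² = 2644 − 0/529 = 2644, so the distance is 2√661.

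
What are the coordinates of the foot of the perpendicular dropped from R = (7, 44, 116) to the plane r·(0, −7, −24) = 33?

The perpendicular from R has direction n = (0, −7, −24): r = (7, 44, 116) + t(0, −7, −24).
Substitute into the plane: n·(R + tn) = 33 gives -3092 + 625t = 33, so t = 5.
Foot = (7, 44, 116) + 5·(0, −7, −24) = (7, 9, −4).

(7, 9, -4)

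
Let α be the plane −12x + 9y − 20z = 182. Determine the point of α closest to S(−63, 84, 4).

n = (−12, 9, −20), |n|² = 625, and n·S − 182 = 1250.
t = 1250/625 = 2, so the foot is S − t·n = (−63, 84, 4) − 2·(−12, 9, −20) = (−39, 66, 44).

(-39, 66, 44)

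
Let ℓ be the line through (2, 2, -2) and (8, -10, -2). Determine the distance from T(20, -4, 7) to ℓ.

A direction vector is d = (6, -12, 0).
AP = (18, -6, 9); AP·d = 180, |AP|² = 441, |d|² = 180.
distance² = |AP|² − (AP·d)²/|d|² = 441 − 32400/180 = 261, so the distance is 3√29.

3√29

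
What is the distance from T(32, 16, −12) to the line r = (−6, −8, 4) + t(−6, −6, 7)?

Direction vector d = (−6, −6, 7).
AP = (38, 24, −16); AP·d = -484, |AP|² = 2276, |d|² = 121.
distance² = |AP|² − (AP·d)²/|d|² = 2276 − 234256/121 = 340, so the distance is 2√85.

2√85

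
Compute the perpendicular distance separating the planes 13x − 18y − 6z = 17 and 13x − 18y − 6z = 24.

With common normal n = (13, −18, −6) (|n| = 23), the distance is |17 − 24|/|n| = 7/23.

7/23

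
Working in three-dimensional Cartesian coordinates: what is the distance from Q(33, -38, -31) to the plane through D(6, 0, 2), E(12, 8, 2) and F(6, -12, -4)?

24√61/61

DE = (6, 8, 0) and DF = (0, -12, -6), so a normal is n = DE × DF = (-48, 36, -72).
Then n·(33, -38, -31) - (-432) = -288.
|n| = √(2304 + 1296 + 5184) = 12√61, so the distance is |-288|/(12√61) = 24/√61.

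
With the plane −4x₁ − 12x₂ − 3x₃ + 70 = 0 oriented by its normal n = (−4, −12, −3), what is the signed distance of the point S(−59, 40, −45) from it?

n·S − (-70) = -39.
|n| = 13, so the signed distance is -39/13 = -3.

-3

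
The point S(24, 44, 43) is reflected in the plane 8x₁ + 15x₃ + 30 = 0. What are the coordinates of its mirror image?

n = (8, 0, 15), |n|² = 289, n·S − (-30) = 867, so t = 867/289 = 3.
Foot F = S − 3·n = (0, 44, −2); the reflection is 2F − S = (−24, 44, −47).

(-24, 44, -47)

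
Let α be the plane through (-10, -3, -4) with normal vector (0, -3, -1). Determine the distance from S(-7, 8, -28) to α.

The plane has equation n·(r − (-10, -3, -4)) = 0, i.e. n·r = 13.
Then n·(-7, 8, -28) - 13 = -9.
|n| = √(0 + 9 + 1) = √10, so the distance is |-9|/√10 = 9√10/10.

9/√10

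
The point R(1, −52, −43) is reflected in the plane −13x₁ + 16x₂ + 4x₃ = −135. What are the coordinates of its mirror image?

n = (−13, 16, 4), |n|² = 441, n·R − (-135) = -882, so t = -882/441 = -2.
Foot F = R − (-2)·n = (−25, −20, −35); the reflection is 2F − R = (−51, 12, −27).

(-51, 12, -27)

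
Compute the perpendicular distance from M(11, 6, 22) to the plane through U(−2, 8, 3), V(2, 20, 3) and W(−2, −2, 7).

13/√65

UV = (4, 12, 0) and UW = (0, −10, 4), so a normal is n = UV × UW = (48, −16, −40).
Then n·(11, 6, 22) − (−344) = −104.
|n| = √(2304 + 256 + 1600) = 8√65, so the distance is |-104|/(8√65) = √65/5.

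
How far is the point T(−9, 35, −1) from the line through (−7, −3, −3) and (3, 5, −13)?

6√33

A direction vector is d = (10, 8, −10).
AP = (−2, 38, 2), and AP × d = (−396, 0, −396).
|AP × d|² = 313632 and |d|² = 264, so the distance is √(313632/264) = √1188 = 6√33.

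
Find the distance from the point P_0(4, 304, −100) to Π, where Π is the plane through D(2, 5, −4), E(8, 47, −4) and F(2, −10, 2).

6

DE = (6, 42, 0) and DF = (0, −15, 6), so a normal is n = DE × DF = (252, −36, −90).
n = (252, −36, −90); n·P − 684 = -1620; |n| = 270; distance = 1620/270 = 6.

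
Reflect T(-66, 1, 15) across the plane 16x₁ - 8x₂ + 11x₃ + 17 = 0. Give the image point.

(-2, -31, 59)

With n = (16, -8, 11), the signed offset is (n·T − (-17))/|n|² = -882/441 = -2.
T' = T − 2t·n = (-66, 1, 15) − (-4)·(16, -8, 11) = (-2, -31, 59).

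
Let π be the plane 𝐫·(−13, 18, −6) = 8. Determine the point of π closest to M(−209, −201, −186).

n = (−13, 18, −6), |n|² = 529, and n·M − 8 = 207.
t = 207/529 = 9/23, so the foot is M − t·n = (−209, −201, −186) − (9/23)·(−13, 18, −6) = (−4690/23, −4785/23, −4224/23).

(-4690/23, -4785/23, -4224/23)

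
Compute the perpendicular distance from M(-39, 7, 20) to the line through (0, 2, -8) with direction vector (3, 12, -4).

Direction vector d = (3, 12, -4).
AP = (-39, 5, 28), and AP × d = (-356, -72, -483).
|AP × d|² = 365209 and |d|² = 169, so the distance is √(365209/169) = √2161.

√2161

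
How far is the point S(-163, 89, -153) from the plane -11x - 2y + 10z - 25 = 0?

Normal vector n = (-11, -2, 10), and n·(-163, 89, -153) - 25 = 60.
|n| = √(121 + 4 + 100) = 15, so the distance is |60|/15 = 4.

4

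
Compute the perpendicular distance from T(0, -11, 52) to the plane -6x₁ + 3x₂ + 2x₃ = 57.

2

Normal vector n = (-6, 3, 2), and n·(0, -11, 52) - 57 = 14.
|n| = √(36 + 9 + 4) = 7, so the distance is |14|/7 = 2.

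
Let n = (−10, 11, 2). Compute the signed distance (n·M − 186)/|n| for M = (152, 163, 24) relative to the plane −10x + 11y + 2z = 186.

9

n·M − 186 = 135.
|n| = 15, so the signed distance is 135/15 = 9.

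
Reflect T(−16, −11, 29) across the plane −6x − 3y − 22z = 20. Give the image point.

n = (−6, −3, −22), |n|² = 529, n·T − 20 = -529, so t = -529/529 = -1.
Foot F = T − (-1)·n = (−22, −14, 7); the reflection is 2F − T = (−28, −17, −15).

(-28, -17, -15)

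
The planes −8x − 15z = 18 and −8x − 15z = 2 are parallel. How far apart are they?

Both planes have normal n = (−8, 0, −15), |n| = 17. Any point on the first plane is at distance |2 − 18|/|n| = 16/17 from the second.

16/17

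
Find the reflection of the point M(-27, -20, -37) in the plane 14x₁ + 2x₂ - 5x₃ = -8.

With n = (14, 2, -5), the signed offset is (n·M − (-8))/|n|² = -225/225 = -1.
M' = M − 2t·n = (-27, -20, -37) − (-2)·(14, 2, -5) = (1, -16, -47).

(1, -16, -47)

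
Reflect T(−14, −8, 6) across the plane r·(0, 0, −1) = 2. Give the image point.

n = (0, 0, −1), |n|² = 1, n·T − 2 = -8, so t = -8/1 = -8.
Foot F = T − (-8)·n = (−14, −8, −2); the reflection is 2F − T = (−14, −8, −10).

(-14, -8, -10)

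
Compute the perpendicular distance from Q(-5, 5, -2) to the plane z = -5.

3

n = (0, 0, 1); n·P − (-5) = 3; |n| = 1; distance = 3/1 = 3.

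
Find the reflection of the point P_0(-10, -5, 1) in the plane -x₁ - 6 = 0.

(-2, -5, 1)

With n = (-1, 0, 0), the signed offset is (n·P_0 − 6)/|n|² = 4/1 = 4.
P_0' = P_0 − 2t·n = (-10, -5, 1) − 8·(-1, 0, 0) = (-2, -5, 1).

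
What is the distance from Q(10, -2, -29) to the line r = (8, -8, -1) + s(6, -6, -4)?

4√46

Direction vector d = (6, -6, -4).
AP = (2, 6, -28); AP·d = 88, |AP|² = 824, |d|² = 88.
distance² = |AP|² − (AP·d)²/|d|² = 824 − 7744/88 = 736, so the distance is 4√46.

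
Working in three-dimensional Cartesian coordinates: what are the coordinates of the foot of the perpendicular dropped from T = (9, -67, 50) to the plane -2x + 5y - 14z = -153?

The perpendicular from T has direction n = (-2, 5, -14): r = (9, -67, 50) + μ(-2, 5, -14).
Substitute into the plane: n·(T + μn) = -153 gives -1053 + 225μ = -153, so μ = 4.
Foot = (9, -67, 50) + 4·(-2, 5, -14) = (1, -47, -6).

(1, -47, -6)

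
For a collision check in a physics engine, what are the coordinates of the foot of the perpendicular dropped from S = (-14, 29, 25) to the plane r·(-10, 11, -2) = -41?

(6, 7, 29)

The perpendicular from S has direction n = (-10, 11, -2): r = (-14, 29, 25) + t(-10, 11, -2).
Substitute into the plane: n·(S + tn) = -41 gives 409 + 225t = -41, so t = -2.
Foot = (-14, 29, 25) + (-2)·(-10, 11, -2) = (6, 7, 29).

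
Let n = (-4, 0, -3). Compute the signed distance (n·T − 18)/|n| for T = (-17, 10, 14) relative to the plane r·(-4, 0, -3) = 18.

n·T − 18 = 8.
|n| = 5, so the signed distance is 8/5.

8/5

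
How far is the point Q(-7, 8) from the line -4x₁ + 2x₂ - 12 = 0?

16√5/5

d = |(-4)·(-7) + 2·8 − 12| / √(16 + 4) = |32|/(2√5) = 16/√5.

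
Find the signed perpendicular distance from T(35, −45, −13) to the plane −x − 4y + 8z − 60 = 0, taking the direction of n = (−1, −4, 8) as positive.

-19/9

n·T − 60 = -19.
|n| = 9, so the signed distance is -19/9.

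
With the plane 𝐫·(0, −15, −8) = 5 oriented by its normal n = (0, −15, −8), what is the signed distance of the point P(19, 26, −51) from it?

n·P − 5 = 13.
|n| = 17, so the signed distance is 13/17.

13/17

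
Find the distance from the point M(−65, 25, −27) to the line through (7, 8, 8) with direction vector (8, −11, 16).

√2729

Direction vector d = (8, −11, 16).
AP = (−72, 17, −35); AP·d = -1323, |AP|² = 6698, |d|² = 441.
distance² = |AP|² − (AP·d)²/|d|² = 6698 − 1750329/441 = 2729, so the distance is √2729.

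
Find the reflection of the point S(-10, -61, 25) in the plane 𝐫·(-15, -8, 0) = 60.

n = (-15, -8, 0), |n|² = 289, n·S − 60 = 578, so t = 578/289 = 2.
Foot F = S − 2·n = (20, -45, 25); the reflection is 2F − S = (50, -29, 25).

(50, -29, 25)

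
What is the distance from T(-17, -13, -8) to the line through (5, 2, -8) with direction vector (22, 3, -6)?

6√5

Direction vector d = (22, 3, -6).
AP = (-22, -15, 0), and AP × d = (90, -132, 264).
|AP × d|² = 95220 and |d|² = 529, so the distance is √(95220/529) = √180 = 6√5.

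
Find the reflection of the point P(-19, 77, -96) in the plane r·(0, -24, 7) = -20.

(-19, -115, -40)

With n = (0, -24, 7), the signed offset is (n·P − (-20))/|n|² = -2500/625 = -4.
P' = P − 2t·n = (-19, 77, -96) − (-8)·(0, -24, 7) = (-19, -115, -40).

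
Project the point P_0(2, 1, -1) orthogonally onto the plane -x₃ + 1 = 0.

(2, 1, 1)

The perpendicular from P_0 has direction n = (0, 0, -1): r = (2, 1, -1) + λ(0, 0, -1).
Substitute into the plane: n·(P_0 + λn) = -1 gives 1 + 1λ = -1, so λ = -2.
Foot = (2, 1, -1) + (-2)·(0, 0, -1) = (2, 1, 1).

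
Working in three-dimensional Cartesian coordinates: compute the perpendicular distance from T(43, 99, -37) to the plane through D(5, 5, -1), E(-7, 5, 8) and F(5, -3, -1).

6

DE = (-12, 0, 9) and DF = (0, -8, 0), so a normal is n = DE × DF = (72, 0, 96).
Then n·(43, 99, -37) - 264 = -720.
|n| = √(5184 + 0 + 9216) = 120, so the distance is |-720|/120 = 6.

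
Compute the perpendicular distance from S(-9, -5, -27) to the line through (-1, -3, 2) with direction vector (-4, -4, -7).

Direction vector d = (-4, -4, -7).
AP = (-8, -2, -29); AP·d = 243, |AP|² = 909, |d|² = 81.
distance² = |AP|² − (AP·d)²/|d|² = 909 − 59049/81 = 180, so the distance is 6√5.

6√5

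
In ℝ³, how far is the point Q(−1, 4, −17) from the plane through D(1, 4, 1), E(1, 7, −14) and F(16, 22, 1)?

6/√62

DE = (0, 3, −15) and DF = (15, 18, 0), so a normal is n = DE × DF = (270, −225, −45).
Then n·(−1, 4, −17) − (−675) = 270.
|n| = √(72900 + 50625 + 2025) = 45√62, so the distance is |270|/(45√62) = 3√62/31.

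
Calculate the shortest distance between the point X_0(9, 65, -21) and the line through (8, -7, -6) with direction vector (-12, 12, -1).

Direction vector d = (-12, 12, -1).
AP = (1, 72, -15); AP·d = 867, |AP|² = 5410, |d|² = 289.
distance² = |AP|² − (AP·d)²/|d|² = 5410 − 751689/289 = 2809, so the distance is 53.

53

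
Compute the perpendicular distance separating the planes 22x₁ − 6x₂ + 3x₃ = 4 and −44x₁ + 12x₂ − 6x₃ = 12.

Divide the second equation by -2 to match normals: 22x₁ − 6x₂ + 3x₃ = -6.
With common normal n = (22, −6, 3) (|n| = 23), the distance is |4 − (-6)|/|n| = 10/23.

10/23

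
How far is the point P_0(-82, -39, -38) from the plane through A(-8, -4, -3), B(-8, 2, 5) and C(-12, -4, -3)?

7

AB = (0, 6, 8) and AC = (-4, 0, 0), so a normal is n = AB × AC = (0, -32, 24).
d = |(-32)·(-39) + 24·(-38) − 56| / √(0 + 1024 + 576) = |280| / 40 = 7.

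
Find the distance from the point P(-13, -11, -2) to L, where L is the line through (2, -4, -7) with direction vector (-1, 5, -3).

2√66

Direction vector d = (-1, 5, -3).
AP = (-15, -7, 5); AP·d = -35, |AP|² = 299, |d|² = 35.
distance² = |AP|² − (AP·d)²/|d|² = 299 − 1225/35 = 264, so the distance is 2√66.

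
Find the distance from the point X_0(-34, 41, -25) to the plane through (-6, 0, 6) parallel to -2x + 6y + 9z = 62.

23/11

Parallel planes share the normal n = (-2, 6, 9); since (-6, 0, 6) lies on the plane, its equation is -2x + 6y + 9z = 66.
Then n·(-34, 41, -25) - 66 = 23.
|n| = √(4 + 36 + 81) = 11, so the distance is |23|/11 = 23/11.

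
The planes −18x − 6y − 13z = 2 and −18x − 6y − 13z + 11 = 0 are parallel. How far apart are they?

13/23

Both planes have normal n = (−18, −6, −13), |n| = 23. Any point on the first plane is at distance |(-11) − 2|/|n| = 13/23 from the second.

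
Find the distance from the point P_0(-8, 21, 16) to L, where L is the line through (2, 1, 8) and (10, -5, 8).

2√41

A direction vector is d = (8, -6, 0).
AP = (-10, 20, 8), and AP × d = (48, 64, -100).
|AP × d|² = 16400 and |d|² = 100, so the distance is √(16400/100) = √164 = 2√41.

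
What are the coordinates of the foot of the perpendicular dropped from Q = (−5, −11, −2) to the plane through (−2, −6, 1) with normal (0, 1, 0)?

n = (0, 1, 0), |n|² = 1, and n·Q − (-6) = -5.
t = -5/1 = -5, so the foot is Q − t·n = (−5, −11, −2) − (-5)·(0, 1, 0) = (−5, −6, −2).

(-5, -6, -2)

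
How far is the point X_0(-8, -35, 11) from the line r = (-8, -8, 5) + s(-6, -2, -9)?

3√85

Direction vector d = (-6, -2, -9).
AP = (0, -27, 6), and AP × d = (255, -36, -162).
|AP × d|² = 92565 and |d|² = 121, so the distance is √(92565/121) = √765 = 3√85.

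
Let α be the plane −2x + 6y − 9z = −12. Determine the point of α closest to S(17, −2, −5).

n = (−2, 6, −9), |n|² = 121, and n·S − (-12) = 11.
t = 11/121 = 1/11, so the foot is S − t·n = (17, −2, −5) − (1/11)·(−2, 6, −9) = (189/11, −28/11, −46/11).

(189/11, -28/11, -46/11)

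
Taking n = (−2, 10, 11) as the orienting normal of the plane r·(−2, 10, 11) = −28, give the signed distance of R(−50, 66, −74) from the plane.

-26/15

n·R − (-28) = -26.
|n| = 15, so the signed distance is -26/15.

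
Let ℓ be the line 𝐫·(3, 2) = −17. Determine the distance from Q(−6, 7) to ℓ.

The normal to the line is n = (3, 2) with |n| = √13.
|n·Q − (-17)| = |-4 − (-17)| = 13, so the distance is 13/√13 = √13.

√13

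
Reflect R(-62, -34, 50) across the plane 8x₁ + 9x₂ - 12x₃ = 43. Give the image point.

With n = (8, 9, -12), the signed offset is (n·R − 43)/|n|² = -1445/289 = -5.
R' = R − 2t·n = (-62, -34, 50) − (-10)·(8, 9, -12) = (18, 56, -70).

(18, 56, -70)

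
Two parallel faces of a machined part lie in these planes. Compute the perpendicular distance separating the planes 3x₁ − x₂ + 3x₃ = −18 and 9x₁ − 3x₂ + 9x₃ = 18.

Divide the second equation by 3 to match normals: 3x₁ − x₂ + 3x₃ = 6.
With common normal n = (3, −1, 3) (|n| = √19), the distance is |(-18) − 6|/|n| = 24/√19.

24/√19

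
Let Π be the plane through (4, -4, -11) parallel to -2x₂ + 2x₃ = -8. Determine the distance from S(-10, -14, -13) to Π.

Parallel planes share the normal n = (0, -2, 2); since (4, -4, -11) lies on the plane, its equation is -2x₂ + 2x₃ = -14.
Then n·(-10, -14, -13) - (-14) = 16.
|n| = √(0 + 4 + 4) = 2√2, so the distance is |16|/(2√2) = 4√2.

4√2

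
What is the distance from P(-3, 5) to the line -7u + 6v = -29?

80/√85

The normal to the line is n = (-7, 6) with |n| = √85.
|n·P − (-29)| = |51 − (-29)| = 80, so the distance is 80/√85.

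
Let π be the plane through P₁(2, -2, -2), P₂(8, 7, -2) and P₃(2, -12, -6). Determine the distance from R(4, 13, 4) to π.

P₁P₂ = (6, 9, 0) and P₁P₃ = (0, -10, -4), so a normal is n = P₁P₂ × P₁P₃ = (-36, 24, -60).
Then n·(4, 13, 4) - 0 = -72.
|n| = √(1296 + 576 + 3600) = 12√38, so the distance is |-72|/(12√38) = 3√38/19.

6/√38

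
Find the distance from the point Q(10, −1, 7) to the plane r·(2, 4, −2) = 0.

Normal vector n = (2, 4, −2), and n·(10, −1, 7) − 0 = 2.
|n| = √(4 + 16 + 4) = 2√6, so the distance is |2|/(2√6) = 1/√6.

√6/6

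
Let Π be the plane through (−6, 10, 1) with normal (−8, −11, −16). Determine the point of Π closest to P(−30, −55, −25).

n = (−8, −11, −16), |n|² = 441, and n·P − (-78) = 1323.
t = 1323/441 = 3, so the foot is P − t·n = (−30, −55, −25) − 3·(−8, −11, −16) = (−6, −22, 23).

(-6, -22, 23)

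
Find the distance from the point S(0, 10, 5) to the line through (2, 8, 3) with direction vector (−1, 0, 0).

Direction vector d = (−1, 0, 0).
AP = (−2, 2, 2), and AP × d = (0, −2, 2).
|AP × d|² = 8 and |d|² = 1, so the distance is √8 = 2√2.

2√2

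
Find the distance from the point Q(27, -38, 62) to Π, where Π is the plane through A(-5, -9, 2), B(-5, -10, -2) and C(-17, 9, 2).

AB = (0, -1, -4) and AC = (-12, 18, 0), so a normal is n = AB × AC = (72, 48, -12).
n = (72, 48, -12); n·P − (-816) = 192; |n| = 12√53; distance = 192/(12√53) = 16√53/53.

16√53/53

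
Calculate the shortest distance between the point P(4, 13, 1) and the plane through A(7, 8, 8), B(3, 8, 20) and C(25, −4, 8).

AB = (−4, 0, 12) and AC = (18, −12, 0), so a normal is n = AB × AC = (144, 216, 48).
Then n·(4, 13, 1) − 3120 = 312.
|n| = √(20736 + 46656 + 2304) = 264, so the distance is |312|/264 = 13/11.

13/11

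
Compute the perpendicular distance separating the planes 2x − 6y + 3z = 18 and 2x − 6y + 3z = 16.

Both planes have normal n = (2, −6, 3), |n| = 7. Any point on the first plane is at distance |16 − 18|/|n| = 2/7 from the second.

2/7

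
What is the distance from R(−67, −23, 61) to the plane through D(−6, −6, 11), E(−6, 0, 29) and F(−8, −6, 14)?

19/7

DE = (0, 6, 18) and DF = (−2, 0, 3), so a normal is n = DE × DF = (18, −36, 12).
Then n·(−67, −23, 61) − 240 = 114.
|n| = √(324 + 1296 + 144) = 42, so the distance is |114|/42 = 19/7.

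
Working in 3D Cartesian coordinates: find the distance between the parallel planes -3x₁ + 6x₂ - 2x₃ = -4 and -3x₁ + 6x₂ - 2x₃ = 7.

11/7

Both planes have normal n = (-3, 6, -2), |n| = 7. Any point on the first plane is at distance |7 − (-4)|/|n| = 11/7 from the second.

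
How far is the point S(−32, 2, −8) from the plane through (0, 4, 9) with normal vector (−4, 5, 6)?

The plane has equation n·(r − (0, 4, 9)) = 0, i.e. n·r = 74.
n = (−4, 5, 6); n·P − 74 = 16; |n| = √77; distance = 16/√77 = 16√77/77.

16√77/77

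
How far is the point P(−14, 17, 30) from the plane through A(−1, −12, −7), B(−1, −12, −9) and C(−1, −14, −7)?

AB = (0, 0, −2) and AC = (0, −2, 0), so a normal is n = AB × AC = (−4, 0, 0).
Then n·(−14, 17, 30) − 4 = 52.
|n| = √(16 + 0 + 0) = 4, so the distance is |52|/4 = 13.

13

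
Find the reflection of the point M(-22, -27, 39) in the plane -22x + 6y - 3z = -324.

(22, -39, 45)

n = (-22, 6, -3), |n|² = 529, n·M − (-324) = 529, so t = 529/529 = 1.
Foot F = M − 1·n = (0, -33, 42); the reflection is 2F − M = (22, -39, 45).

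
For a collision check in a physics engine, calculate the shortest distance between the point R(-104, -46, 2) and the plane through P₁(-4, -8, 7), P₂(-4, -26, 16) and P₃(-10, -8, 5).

8

P₁P₂ = (0, -18, 9) and P₁P₃ = (-6, 0, -2), so a normal is n = P₁P₂ × P₁P₃ = (36, -54, -108).
Then n·(-104, -46, 2) - (-468) = -1008.
|n| = √(1296 + 2916 + 11664) = 126, so the distance is |-1008|/126 = 8.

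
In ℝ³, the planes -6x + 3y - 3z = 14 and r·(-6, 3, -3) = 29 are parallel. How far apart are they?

Both planes have normal n = (-6, 3, -3), |n| = 3√6. Any point on the first plane is at distance |29 − 14|/|n| = 15/(3√6) = 5/√6 from the second.

5√6/6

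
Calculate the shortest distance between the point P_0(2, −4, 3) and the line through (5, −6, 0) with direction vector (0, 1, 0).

Direction vector d = (0, 1, 0).
AP = (−3, 2, 3); AP·d = 2, |AP|² = 22, |d|² = 1.
distance² = |AP|² − (AP·d)²/|d|² = 22 − 4/1 = 18, so the distance is 3√2.

3√2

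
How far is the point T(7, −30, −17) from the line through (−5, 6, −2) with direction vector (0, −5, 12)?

3√185

Direction vector d = (0, −5, 12).
AP = (12, −36, −15), and AP × d = (−507, −144, −60).
|AP × d|² = 281385 and |d|² = 169, so the distance is √(281385/169) = √1665 = 3√185.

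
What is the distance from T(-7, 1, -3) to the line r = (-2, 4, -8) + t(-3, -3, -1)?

Direction vector d = (-3, -3, -1).
AP = (-5, -3, 5); AP·d = 19, |AP|² = 59, |d|² = 19.
distance² = |AP|² − (AP·d)²/|d|² = 59 − 361/19 = 40, so the distance is 2√10.

2√10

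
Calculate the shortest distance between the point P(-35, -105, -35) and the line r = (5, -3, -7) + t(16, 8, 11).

2√1433

Direction vector d = (16, 8, 11).
AP = (-40, -102, -28); AP·d = -1764, |AP|² = 12788, |d|² = 441.
distance² = |AP|² − (AP·d)²/|d|² = 12788 − 3111696/441 = 5732, so the distance is 2√1433.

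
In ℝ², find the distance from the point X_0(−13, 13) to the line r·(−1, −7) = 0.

39√2/5

The normal to the line is n = (−1, −7) with |n| = 5√2.
|n·X_0 − 0| = |-78 − 0| = 78, so the distance is 78/(5√2) = 39√2/5.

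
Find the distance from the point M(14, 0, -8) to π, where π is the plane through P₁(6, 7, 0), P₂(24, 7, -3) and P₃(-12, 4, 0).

P₁P₂ = (18, 0, -3) and P₁P₃ = (-18, -3, 0), so a normal is n = P₁P₂ × P₁P₃ = (-9, 54, -54).
Then n·(14, 0, -8) - 324 = -18.
|n| = √(81 + 2916 + 2916) = 9√73, so the distance is |-18|/(9√73) = 2/√73.

2/√73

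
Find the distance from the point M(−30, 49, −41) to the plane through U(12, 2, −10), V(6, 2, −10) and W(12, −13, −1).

7√34/17

UV = (−6, 0, 0) and UW = (0, −15, 9), so a normal is n = UV × UW = (0, 54, 90).
Then n·(−30, 49, −41) − (−792) = −252.
|n| = √(0 + 2916 + 8100) = 18√34, so the distance is |-252|/(18√34) = 14/√34.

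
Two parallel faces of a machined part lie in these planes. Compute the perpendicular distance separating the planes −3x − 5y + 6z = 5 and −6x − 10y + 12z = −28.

19/√70

Divide the second equation by 2 to match normals: −3x − 5y + 6z = -14.
Both planes have normal n = (−3, −5, 6), |n| = √70. Any point on the first plane is at distance |(-14) − 5|/|n| = 19/√70 from the second.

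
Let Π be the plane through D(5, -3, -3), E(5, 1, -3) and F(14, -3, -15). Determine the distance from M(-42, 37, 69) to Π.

28/5

DE = (0, 4, 0) and DF = (9, 0, -12), so a normal is n = DE × DF = (-48, 0, -36).
Then n·(-42, 37, 69) - (-132) = -336.
|n| = √(2304 + 0 + 1296) = 60, so the distance is |-336|/60 = 28/5.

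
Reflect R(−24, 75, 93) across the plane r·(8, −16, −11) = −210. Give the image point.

n = (8, −16, −11), |n|² = 441, n·R − (-210) = -2205, so t = -2205/441 = -5.
Foot F = R − (-5)·n = (16, −5, 38); the reflection is 2F − R = (56, −85, −17).

(56, -85, -17)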